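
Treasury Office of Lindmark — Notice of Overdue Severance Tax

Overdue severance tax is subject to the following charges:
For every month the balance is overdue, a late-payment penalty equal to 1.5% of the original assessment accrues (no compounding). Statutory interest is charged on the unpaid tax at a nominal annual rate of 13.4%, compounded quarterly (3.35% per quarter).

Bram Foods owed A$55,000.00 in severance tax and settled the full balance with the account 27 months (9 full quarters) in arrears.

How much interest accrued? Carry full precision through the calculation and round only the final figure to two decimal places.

A$18,987.27

Interest: A$55,000.00 × ((1 + 0.0335)^9 − 1) = A$55,000.00 × 0.3452231… = A$18,987.2726…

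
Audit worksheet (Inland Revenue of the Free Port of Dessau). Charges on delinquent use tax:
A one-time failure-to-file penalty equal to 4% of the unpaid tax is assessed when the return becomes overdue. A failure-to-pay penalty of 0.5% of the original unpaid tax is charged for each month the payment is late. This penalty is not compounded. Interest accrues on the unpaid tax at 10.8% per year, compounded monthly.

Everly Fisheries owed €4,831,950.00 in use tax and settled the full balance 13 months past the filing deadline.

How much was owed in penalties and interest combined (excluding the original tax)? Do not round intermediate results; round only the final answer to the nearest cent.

€1,104,251.63

Failure-to-file penalty: 4% × €4,831,950.00 = €193,278.00
Failure-to-pay penalty = 0.5% × €4,831,950.00 × 13 mo = €314,076.75
Interest (10.8%/yr ÷ 12 = 0.9%/month): €4,831,950.00 × ((1 + 0.009)^13 − 1) = €596,896.8816…
Penalties + interest = €507,354.7500 + €596,896.8816… = €1,104,251.63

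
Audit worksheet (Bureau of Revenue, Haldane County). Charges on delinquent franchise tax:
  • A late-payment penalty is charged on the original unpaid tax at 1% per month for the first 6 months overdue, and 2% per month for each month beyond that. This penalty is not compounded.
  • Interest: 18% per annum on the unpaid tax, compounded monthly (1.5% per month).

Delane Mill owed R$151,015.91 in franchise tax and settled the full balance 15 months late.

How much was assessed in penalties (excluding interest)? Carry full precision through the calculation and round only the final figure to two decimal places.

R$36,243.82

Penalty, months 1–6: 6 × 1% × R$151,015.91 = R$9,060.95…
Penalty, months 7–15: 9 × 2% × R$151,015.91 = R$27,182.86…
Total penalty = R$9,060.95… + R$27,182.86… = R$36,243.82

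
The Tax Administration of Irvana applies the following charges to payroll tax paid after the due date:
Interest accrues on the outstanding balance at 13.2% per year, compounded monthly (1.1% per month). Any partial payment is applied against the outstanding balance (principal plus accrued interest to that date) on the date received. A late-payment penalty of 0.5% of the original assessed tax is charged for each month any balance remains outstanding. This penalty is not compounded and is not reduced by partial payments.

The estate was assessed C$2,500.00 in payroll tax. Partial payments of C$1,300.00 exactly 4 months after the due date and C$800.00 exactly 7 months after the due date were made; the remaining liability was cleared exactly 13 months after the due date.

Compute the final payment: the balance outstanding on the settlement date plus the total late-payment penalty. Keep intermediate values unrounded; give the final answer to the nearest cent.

C$755.79

Balance at month 4: C$2,500.0000 × (1 + 0.011)^4 = C$2,611.8283…
After C$1,300.00 payment: C$2,611.8283… − C$1,300.00 = C$1,311.8283…
Balance at month 7: C$1,311.8283… × (1 + 0.011)^3 = C$1,355.5966…
After C$800.00 payment: C$1,355.5966… − C$800.00 = C$555.5966…
Balance at month 13: C$555.5966… × (1 + 0.011)^6 = C$593.2893…
Penalty: 13 × 0.5% × C$2,500.00 = C$162.50
Final settlement = outstanding balance + penalty = C$593.2893… + C$162.50 = C$755.79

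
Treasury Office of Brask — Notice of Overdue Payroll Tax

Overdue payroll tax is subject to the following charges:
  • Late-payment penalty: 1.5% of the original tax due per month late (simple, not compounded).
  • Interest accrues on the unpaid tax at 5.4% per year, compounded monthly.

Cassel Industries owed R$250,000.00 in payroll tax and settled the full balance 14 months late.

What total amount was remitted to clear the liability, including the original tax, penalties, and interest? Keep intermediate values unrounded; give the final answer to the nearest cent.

Late-payment penalty: 14 × 1.5% × R$250,000.00 = R$52,500.00
Interest (5.4%/yr ÷ 12 = 0.45%/month): R$250,000.00 × ((1 + 0.0045)^14 − 1) = R$16,219.0834…
Total = R$250,000.00 + R$52,500.0000 + R$16,219.0834… = R$318,719.08

R$318,719.08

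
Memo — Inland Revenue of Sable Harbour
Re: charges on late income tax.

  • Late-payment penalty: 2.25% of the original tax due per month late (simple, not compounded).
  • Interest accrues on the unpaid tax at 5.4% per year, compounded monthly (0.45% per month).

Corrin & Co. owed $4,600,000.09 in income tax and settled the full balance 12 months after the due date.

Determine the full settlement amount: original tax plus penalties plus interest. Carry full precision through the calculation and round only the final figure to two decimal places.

Late-payment penalty: 12 × 2.25% × $4,600,000.09 = $1,242,000.02…
Interest: $4,600,000.09 × ((1 + 0.0045)^12 − 1) = $4,600,000.09 × 0.0553568… = $254,641.0640…
Total = $4,600,000.09 + $1,242,000.0243 + $254,641.0640… = $6,096,641.18

$6,096,641.18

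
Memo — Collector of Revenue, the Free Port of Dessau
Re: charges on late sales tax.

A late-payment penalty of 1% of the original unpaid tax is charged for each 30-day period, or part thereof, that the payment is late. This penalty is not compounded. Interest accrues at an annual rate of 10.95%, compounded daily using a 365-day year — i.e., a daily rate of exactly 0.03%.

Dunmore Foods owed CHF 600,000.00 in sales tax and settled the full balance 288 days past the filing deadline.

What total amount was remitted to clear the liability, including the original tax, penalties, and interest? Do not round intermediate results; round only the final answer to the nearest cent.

CHF 714,136.93

Penalty periods: ⌈288/30⌉ = 10; penalty = 10 × 1% × CHF 600,000.00 = CHF 60,000.00
Interest: CHF 600,000.00 × ((1 + 0.0003)^288 − 1) = CHF 600,000.00 × 0.09022821… = CHF 54,136.9268…
Total = CHF 600,000.00 + CHF 60,000.0000 + CHF 54,136.9268… = CHF 714,136.93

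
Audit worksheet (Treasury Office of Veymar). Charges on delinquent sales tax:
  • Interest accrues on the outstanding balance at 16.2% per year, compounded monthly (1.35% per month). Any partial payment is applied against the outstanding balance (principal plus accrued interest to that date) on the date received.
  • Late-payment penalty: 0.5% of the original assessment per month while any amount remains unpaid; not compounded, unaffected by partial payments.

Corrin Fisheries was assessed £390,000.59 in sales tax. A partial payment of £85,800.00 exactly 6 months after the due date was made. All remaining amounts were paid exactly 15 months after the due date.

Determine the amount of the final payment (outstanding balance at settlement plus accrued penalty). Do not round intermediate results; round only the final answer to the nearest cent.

£409,337.99

Balance at month 6: £390,000.5900 × (1 + 0.0135)^6 = £422,676.1882…
After £85,800.00 payment: £422,676.1882… − £85,800.00 = £336,876.1882…
Balance at month 15: £336,876.1882… × (1 + 0.0135)^9 = £380,087.9415…
Penalty: 15 × 0.5% × £390,000.59 = £29,250.04…
Final settlement = outstanding balance + penalty = £380,087.9415… + £29,250.04… = £409,337.99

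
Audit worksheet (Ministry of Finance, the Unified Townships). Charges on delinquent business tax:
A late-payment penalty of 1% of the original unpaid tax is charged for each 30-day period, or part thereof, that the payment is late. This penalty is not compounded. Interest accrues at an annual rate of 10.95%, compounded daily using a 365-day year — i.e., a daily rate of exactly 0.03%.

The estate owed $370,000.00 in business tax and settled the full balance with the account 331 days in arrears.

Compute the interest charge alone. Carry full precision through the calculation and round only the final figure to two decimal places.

$38,621.02

Interest: $370,000.00 × ((1 + 0.0003)^331 − 1) = $370,000.00 × 0.10438112… = $38,621.0153…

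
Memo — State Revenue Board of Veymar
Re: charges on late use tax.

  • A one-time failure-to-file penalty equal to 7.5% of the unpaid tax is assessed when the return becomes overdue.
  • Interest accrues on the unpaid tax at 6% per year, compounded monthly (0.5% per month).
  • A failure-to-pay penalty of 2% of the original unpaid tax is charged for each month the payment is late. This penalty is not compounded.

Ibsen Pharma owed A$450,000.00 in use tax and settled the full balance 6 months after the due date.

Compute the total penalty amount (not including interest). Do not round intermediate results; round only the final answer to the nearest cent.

Failure-to-file penalty: 7.5% × A$450,000.00 = A$33,750.00
Failure-to-pay penalty: 6 × 2% × A$450,000.00 = A$54,000.00
Total penalty = A$33,750.00 + A$54,000.00 = A$87,750.00

A$87,750.00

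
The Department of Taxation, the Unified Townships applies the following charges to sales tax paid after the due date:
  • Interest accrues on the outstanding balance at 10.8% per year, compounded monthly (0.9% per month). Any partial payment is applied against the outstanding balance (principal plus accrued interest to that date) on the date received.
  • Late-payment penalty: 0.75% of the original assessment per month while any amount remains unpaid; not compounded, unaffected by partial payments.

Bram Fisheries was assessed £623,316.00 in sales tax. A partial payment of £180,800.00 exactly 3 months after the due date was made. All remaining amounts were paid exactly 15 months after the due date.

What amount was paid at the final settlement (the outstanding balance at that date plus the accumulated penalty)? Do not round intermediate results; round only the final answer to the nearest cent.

Balance at month 3: £623,316.0000 × (1 + 0.009)^3 = £640,297.4522…
After £180,800.00 payment: £640,297.4522… − £180,800.00 = £459,497.4522…
Balance at month 15: £459,497.4522… × (1 + 0.009)^12 = £511,654.8586…
Penalty: 15 × 0.75% × £623,316.00 = £70,123.05
Final settlement = outstanding balance + penalty = £511,654.8586… + £70,123.05 = £581,777.91

£581,777.91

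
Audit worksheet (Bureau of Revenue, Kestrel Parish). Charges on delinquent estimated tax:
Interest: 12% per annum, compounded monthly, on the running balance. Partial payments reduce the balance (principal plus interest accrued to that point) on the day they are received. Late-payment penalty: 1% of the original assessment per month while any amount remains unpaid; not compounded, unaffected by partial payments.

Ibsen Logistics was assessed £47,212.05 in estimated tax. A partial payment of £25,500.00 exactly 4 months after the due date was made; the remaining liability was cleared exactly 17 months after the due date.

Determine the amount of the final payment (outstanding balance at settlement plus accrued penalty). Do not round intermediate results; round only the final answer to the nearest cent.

Monthly rate = 12% ÷ 12 = 1%
Balance at month 4: £47,212.0500 × (1 + 0.01)^4 = £49,129.0486…
After £25,500.00 payment: £49,129.0486… − £25,500.00 = £23,629.0486…
Balance at month 17: £23,629.0486… × (1 + 0.01)^13 = £26,892.0614…
Penalty: 17 × 1% × £47,212.05 = £8,026.05…
Final settlement = outstanding balance + penalty = £26,892.0614… + £8,026.05… = £34,918.11

£34,918.11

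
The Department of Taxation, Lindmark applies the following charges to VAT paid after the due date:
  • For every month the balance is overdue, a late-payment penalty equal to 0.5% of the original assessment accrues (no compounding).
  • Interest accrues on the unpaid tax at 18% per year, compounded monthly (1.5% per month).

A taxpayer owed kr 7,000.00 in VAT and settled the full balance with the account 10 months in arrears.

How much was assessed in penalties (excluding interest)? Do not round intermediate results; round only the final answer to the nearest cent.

kr 350.00

Late-payment penalty = 0.5% × kr 7,000.00 × 10 mo = kr 350.00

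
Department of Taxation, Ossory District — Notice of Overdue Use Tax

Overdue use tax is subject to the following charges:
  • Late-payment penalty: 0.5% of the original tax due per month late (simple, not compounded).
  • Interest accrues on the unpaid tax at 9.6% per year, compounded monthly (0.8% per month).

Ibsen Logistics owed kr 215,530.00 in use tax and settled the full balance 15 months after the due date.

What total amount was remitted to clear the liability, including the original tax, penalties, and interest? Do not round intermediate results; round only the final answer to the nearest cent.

kr 259,058.15

Late-payment penalty: 15 × 0.5% × kr 215,530.00 = kr 16,164.75
Interest: kr 215,530.00 × ((1 + 0.008)^15 − 1) = kr 215,530.00 × 0.1269587… = kr 27,363.3980…
Total = kr 215,530.00 + kr 16,164.7500 + kr 27,363.3980… = kr 259,058.15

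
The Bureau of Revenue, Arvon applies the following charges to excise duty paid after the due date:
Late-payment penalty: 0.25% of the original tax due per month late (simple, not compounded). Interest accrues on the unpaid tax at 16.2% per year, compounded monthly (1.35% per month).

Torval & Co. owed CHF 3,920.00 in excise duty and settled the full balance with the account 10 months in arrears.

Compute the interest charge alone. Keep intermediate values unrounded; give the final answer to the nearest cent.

Interest: CHF 3,920.00 × ((1 + 0.0135)^10 − 1) = CHF 3,920.00 × 0.1435036… = CHF 562.5341…

CHF 562.53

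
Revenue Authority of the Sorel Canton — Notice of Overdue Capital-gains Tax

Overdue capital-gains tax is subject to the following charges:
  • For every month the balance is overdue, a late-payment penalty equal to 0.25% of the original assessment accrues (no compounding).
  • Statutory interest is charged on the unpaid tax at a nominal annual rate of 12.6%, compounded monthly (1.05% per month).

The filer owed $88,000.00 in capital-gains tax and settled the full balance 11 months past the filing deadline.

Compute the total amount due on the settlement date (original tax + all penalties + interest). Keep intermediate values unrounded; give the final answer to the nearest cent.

Late-payment penalty: 11 × 0.25% × $88,000.00 = $2,420.00
Interest: $88,000.00 × ((1 + 0.0105)^11 − 1) = $88,000.00 × 0.1217588… = $10,714.7769…
Total = $88,000.00 + $2,420.0000 + $10,714.7769… = $101,134.78

$101,134.78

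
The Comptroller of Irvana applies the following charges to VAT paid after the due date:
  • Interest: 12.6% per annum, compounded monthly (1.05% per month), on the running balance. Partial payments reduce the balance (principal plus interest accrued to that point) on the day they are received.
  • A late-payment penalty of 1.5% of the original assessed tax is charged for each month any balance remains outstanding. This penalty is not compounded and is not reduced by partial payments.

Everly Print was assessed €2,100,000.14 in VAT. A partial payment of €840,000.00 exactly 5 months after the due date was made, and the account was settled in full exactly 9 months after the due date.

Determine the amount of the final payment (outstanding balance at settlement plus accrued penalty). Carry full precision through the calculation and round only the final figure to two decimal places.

€1,714,652.97

Balance at month 5: €2,100,000.1400 × (1 + 0.0105)^5 = €2,212,589.8355…
After €840,000.00 payment: €2,212,589.8355… − €840,000.00 = €1,372,589.8355…
Balance at month 9: €1,372,589.8355… × (1 + 0.0105)^4 = €1,431,152.9493…
Penalty: 9 × 1.5% × €2,100,000.14 = €283,500.02…
Final settlement = outstanding balance + penalty = €1,431,152.9493… + €283,500.02… = €1,714,652.97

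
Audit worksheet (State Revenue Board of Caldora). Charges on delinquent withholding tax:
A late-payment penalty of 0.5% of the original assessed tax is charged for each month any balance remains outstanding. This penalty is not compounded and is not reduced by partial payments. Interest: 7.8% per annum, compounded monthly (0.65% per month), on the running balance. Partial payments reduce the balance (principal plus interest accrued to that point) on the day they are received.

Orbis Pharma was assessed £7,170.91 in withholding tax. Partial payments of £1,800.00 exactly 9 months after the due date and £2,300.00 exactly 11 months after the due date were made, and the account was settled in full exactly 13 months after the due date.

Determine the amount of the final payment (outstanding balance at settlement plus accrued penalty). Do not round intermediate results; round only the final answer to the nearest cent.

Balance at month 9: £7,170.9100 × (1 + 0.0065)^9 = £7,601.4822…
After £1,800.00 payment: £7,601.4822… − £1,800.00 = £5,801.4822…
Balance at month 11: £5,801.4822… × (1 + 0.0065)^2 = £5,877.1466…
After £2,300.00 payment: £5,877.1466… − £2,300.00 = £3,577.1466…
Balance at month 13: £3,577.1466… × (1 + 0.0065)^2 = £3,623.8007…
Penalty: 13 × 0.5% × £7,170.91 = £466.11…
Final settlement = outstanding balance + penalty = £3,623.8007… + £466.11… = £4,089.91

£4,089.91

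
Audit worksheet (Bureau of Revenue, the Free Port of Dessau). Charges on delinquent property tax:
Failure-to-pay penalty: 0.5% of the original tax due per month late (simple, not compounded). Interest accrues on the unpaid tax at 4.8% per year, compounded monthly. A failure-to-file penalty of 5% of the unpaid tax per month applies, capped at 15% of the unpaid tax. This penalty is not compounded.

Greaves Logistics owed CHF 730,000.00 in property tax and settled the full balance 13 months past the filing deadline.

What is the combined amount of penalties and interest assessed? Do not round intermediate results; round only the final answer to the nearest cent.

Failure-to-file: 13 × 5% × CHF 730,000.00 = CHF 474,500.00, capped at 15% × CHF 730,000.00 = CHF 109,500.00
Failure-to-pay penalty: 13 × 0.5% × CHF 730,000.00 = CHF 47,450.00
Interest (4.8%/yr ÷ 12 = 0.4%/month): CHF 730,000.00 × ((1 + 0.004)^13 − 1) = CHF 38,884.5365…
Penalties + interest = CHF 156,950.0000 + CHF 38,884.5365… = CHF 195,834.54

CHF 195,834.54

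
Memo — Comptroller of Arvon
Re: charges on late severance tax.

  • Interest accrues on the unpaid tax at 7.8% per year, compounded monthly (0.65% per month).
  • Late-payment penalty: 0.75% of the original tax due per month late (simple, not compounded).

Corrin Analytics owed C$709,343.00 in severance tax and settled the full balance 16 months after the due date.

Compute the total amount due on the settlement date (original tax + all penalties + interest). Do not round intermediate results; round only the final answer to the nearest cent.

Late-payment penalty = 0.75% × C$709,343.00 × 16 mo = C$85,121.16
Interest: C$709,343.00 × ((1 + 0.0065)^16 − 1) = C$709,343.00 × 0.1092271… = C$77,479.4718…
Total = C$709,343.00 + C$85,121.1600 + C$77,479.4718… = C$871,943.63

C$871,943.63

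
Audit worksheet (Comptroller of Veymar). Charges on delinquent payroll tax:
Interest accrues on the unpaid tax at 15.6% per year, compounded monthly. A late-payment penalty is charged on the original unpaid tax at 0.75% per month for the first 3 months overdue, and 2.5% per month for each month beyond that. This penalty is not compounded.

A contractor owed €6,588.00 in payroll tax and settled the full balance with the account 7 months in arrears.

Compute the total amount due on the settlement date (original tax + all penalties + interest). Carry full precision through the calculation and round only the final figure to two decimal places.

€8,018.43

Penalty, months 1–3: 3 × 0.75% × €6,588.00 = €148.23
Penalty, months 4–7: 4 × 2.5% × €6,588.00 = €658.80
Interest (15.6%/yr ÷ 12 = 1.3%/month): €6,588.00 × ((1 + 0.013)^7 − 1) = €623.4020…
Total = €6,588.00 + €807.0300 + €623.4020… = €8,018.43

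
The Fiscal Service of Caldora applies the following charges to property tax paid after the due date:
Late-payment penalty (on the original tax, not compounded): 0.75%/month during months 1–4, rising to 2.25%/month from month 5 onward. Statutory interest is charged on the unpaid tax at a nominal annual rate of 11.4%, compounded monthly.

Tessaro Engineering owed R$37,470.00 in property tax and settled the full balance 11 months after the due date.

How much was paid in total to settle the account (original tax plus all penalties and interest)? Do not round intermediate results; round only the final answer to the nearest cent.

R$48,602.63

Penalty, months 1–4: 4 × 0.75% × R$37,470.00 = R$1,124.10
Penalty, months 5–11: 7 × 2.25% × R$37,470.00 = R$5,901.53…
Interest (11.4%/yr ÷ 12 = 0.95%/month): R$37,470.00 × ((1 + 0.0095)^11 − 1) = R$4,107.0095…
Total = R$37,470.00 + R$7,025.6250 + R$4,107.0095… = R$48,602.63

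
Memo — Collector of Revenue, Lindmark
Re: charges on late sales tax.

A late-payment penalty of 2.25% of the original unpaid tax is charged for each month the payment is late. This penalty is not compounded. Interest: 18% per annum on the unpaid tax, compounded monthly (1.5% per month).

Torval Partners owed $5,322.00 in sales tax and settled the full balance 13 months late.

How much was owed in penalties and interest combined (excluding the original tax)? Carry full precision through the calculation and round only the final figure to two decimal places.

Late-payment penalty = 2.25% × $5,322.00 × 13 mo = $1,556.69…
Interest: $5,322.00 × ((1 + 0.015)^13 − 1) = $5,322.00 × 0.2135524… = $1,136.5261…
Penalties + interest = $1,556.6850 + $1,136.5261… = $2,693.21

$2,693.21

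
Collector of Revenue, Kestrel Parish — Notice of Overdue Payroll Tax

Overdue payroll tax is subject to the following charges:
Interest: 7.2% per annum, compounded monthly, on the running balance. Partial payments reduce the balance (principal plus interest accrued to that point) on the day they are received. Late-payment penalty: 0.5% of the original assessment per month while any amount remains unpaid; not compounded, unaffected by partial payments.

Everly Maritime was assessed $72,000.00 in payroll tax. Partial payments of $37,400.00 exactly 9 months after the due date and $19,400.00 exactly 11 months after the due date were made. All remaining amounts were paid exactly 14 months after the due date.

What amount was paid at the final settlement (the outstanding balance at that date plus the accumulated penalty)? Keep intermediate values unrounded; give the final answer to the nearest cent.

$25,042.78

Monthly rate = 7.2% ÷ 12 = 0.6%
Balance at month 9: $72,000.0000 × (1 + 0.006)^9 = $75,982.6302…
After $37,400.00 payment: $75,982.6302… − $37,400.00 = $38,582.6302…
Balance at month 11: $38,582.6302… × (1 + 0.006)^2 = $39,047.0107…
After $19,400.00 payment: $39,047.0107… − $19,400.00 = $19,647.0107…
Balance at month 14: $19,647.0107… × (1 + 0.006)^3 = $20,002.7830…
Penalty: 14 × 0.5% × $72,000.00 = $5,040.00
Final settlement = outstanding balance + penalty = $20,002.7830… + $5,040.00 = $25,042.78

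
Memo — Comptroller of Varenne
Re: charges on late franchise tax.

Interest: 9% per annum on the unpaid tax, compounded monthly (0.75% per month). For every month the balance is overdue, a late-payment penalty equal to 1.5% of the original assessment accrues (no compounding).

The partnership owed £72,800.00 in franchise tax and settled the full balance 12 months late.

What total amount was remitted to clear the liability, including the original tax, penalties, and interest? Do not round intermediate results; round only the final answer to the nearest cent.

£92,733.14

Late-payment penalty: 12 × 1.5% × £72,800.00 = £13,104.00
Interest: £72,800.00 × ((1 + 0.0075)^12 − 1) = £72,800.00 × 0.0938069… = £6,829.1422…
Total = £72,800.00 + £13,104.0000 + £6,829.1422… = £92,733.14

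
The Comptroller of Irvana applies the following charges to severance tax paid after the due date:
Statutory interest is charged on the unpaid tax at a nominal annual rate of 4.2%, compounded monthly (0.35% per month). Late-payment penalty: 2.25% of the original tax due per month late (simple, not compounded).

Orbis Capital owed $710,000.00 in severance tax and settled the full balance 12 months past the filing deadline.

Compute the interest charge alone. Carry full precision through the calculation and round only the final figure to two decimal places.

Interest: $710,000.00 × ((1 + 0.0035)^12 − 1) = $710,000.00 × 0.0428180… = $30,400.7851…

$30,400.79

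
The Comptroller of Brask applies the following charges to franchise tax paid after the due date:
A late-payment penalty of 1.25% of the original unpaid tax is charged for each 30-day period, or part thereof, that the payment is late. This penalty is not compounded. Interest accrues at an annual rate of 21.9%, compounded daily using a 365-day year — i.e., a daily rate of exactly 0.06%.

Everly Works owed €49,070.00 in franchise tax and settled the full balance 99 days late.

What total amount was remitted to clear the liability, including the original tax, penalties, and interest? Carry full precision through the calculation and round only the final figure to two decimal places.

€54,525.64

Penalty periods: ⌈99/30⌉ = 4; penalty = 4 × 1.25% × €49,070.00 = €2,453.50
Interest: €49,070.00 × ((1 + 0.0006)^99 − 1) = €49,070.00 × 0.06118073… = €3,002.1386…
Total = €49,070.00 + €2,453.5000 + €3,002.1386… = €54,525.64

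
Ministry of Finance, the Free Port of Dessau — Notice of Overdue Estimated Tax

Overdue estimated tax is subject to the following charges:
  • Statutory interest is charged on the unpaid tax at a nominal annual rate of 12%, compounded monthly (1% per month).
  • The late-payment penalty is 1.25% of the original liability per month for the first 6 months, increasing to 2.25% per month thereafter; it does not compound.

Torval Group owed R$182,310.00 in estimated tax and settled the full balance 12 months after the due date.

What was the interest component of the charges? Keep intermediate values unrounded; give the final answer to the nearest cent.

Interest: R$182,310.00 × ((1 + 0.01)^12 − 1) = R$182,310.00 × 0.1268250… = R$23,121.4712…

R$23,121.47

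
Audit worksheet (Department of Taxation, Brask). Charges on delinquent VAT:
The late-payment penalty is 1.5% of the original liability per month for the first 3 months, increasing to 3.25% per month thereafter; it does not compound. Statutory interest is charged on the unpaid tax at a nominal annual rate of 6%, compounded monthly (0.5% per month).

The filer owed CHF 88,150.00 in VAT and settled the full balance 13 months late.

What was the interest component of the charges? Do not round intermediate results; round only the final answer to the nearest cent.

CHF 5,904.83

Interest: CHF 88,150.00 × ((1 + 0.005)^13 − 1) = CHF 88,150.00 × 0.0669862… = CHF 5,904.8336…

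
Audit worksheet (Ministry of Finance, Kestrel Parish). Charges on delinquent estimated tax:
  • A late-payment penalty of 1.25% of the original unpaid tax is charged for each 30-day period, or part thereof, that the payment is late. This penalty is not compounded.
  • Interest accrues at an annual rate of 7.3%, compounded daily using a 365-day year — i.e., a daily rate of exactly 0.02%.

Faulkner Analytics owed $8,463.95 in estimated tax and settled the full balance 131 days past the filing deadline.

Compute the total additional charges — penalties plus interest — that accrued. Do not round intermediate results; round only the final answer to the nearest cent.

Penalty periods: ⌈131/30⌉ = 5; penalty = 5 × 1.25% × $8,463.95 = $529.00…
Interest: $8,463.95 × ((1 + 0.0002)^131 − 1) = $8,463.95 × 0.02654355… = $224.6633…
Penalties + interest = $528.9969… + $224.6633… = $753.66

$753.66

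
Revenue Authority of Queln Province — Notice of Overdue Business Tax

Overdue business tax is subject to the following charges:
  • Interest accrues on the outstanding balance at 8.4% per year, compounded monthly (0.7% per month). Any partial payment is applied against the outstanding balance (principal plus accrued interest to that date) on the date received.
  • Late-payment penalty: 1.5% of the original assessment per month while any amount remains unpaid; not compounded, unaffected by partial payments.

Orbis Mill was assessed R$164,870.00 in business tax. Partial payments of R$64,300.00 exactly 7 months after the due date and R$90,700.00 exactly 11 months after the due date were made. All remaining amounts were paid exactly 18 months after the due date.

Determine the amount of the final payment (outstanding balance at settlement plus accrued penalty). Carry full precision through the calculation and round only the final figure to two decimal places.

Balance at month 7: R$164,870.0000 × (1 + 0.007)^7 = R$173,120.2744…
After R$64,300.00 payment: R$173,120.2744… − R$64,300.00 = R$108,820.2744…
Balance at month 11: R$108,820.2744… × (1 + 0.007)^4 = R$111,899.3848…
After R$90,700.00 payment: R$111,899.3848… − R$90,700.00 = R$21,199.3848…
Balance at month 18: R$21,199.3848… × (1 + 0.007)^7 = R$22,260.2251…
Penalty: 18 × 1.5% × R$164,870.00 = R$44,514.90
Final settlement = outstanding balance + penalty = R$22,260.2251… + R$44,514.90 = R$66,775.13

R$66,775.13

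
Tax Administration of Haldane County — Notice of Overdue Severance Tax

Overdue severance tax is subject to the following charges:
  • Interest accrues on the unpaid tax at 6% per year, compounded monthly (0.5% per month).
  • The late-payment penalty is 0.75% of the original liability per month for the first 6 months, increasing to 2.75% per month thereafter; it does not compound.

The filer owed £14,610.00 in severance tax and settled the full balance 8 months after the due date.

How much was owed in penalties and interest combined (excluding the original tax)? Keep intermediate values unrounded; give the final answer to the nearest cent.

£2,055.73

Penalty, months 1–6: 6 × 0.75% × £14,610.00 = £657.45
Penalty, months 7–8: 2 × 2.75% × £14,610.00 = £803.55
Interest: £14,610.00 × ((1 + 0.005)^8 − 1) = £14,610.00 × 0.0407070… = £594.7299…
Penalties + interest = £1,461.0000 + £594.7299… = £2,055.73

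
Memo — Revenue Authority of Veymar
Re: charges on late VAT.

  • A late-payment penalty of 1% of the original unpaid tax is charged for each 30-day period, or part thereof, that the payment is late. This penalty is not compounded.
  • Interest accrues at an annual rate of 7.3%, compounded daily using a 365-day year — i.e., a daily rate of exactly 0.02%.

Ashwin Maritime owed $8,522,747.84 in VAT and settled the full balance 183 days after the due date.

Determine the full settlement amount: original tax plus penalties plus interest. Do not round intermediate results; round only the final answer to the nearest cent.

Penalty periods: ⌈183/30⌉ = 7; penalty = 7 × 1% × $8,522,747.84 = $596,592.35…
Interest: $8,522,747.84 × ((1 + 0.0002)^183 − 1) = $8,522,747.84 × 0.03727423… = $317,678.8693…
Total = $8,522,747.84 + $596,592.3488 + $317,678.8693… = $9,437,019.06

$9,437,019.06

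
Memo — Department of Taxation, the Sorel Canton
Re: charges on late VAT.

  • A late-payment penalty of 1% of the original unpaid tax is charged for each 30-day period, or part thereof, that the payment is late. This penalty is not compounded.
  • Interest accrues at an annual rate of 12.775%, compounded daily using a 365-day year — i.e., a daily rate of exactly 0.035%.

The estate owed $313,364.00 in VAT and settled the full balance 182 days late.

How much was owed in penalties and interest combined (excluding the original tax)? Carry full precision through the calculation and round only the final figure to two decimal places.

Penalty periods: ⌈182/30⌉ = 7; penalty = 7 × 1% × $313,364.00 = $21,935.48
Interest: $313,364.00 × ((1 + 0.00035)^182 − 1) = $313,364.00 × 0.06576074… = $20,607.0489…
Penalties + interest = $21,935.4800 + $20,607.0489… = $42,542.53

$42,542.53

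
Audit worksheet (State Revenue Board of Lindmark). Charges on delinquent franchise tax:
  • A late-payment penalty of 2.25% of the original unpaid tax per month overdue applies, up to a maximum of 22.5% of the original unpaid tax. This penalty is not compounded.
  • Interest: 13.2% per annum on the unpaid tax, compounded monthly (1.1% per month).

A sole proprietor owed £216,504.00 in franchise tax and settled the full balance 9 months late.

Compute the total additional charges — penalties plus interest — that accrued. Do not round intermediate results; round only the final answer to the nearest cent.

Penalty: 9 × 2.25% × £216,504.00 = £43,842.06 (below the 22.5% cap of £48,713.40)
Interest: £216,504.00 × ((1 + 0.011)^9 − 1) = £216,504.00 × 0.1034697… = £22,401.5973…
Penalties + interest = £43,842.0600 + £22,401.5973… = £66,243.66

£66,243.66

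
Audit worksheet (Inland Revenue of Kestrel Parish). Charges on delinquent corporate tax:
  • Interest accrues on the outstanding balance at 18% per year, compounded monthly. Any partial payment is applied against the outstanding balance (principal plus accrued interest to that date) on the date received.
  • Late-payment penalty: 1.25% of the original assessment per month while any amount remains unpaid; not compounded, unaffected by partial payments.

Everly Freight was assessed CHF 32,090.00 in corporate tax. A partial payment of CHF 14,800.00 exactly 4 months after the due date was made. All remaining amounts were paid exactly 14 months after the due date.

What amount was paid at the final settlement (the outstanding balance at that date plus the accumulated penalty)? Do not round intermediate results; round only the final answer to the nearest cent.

CHF 27,966.79

Monthly rate = 18% ÷ 12 = 1.5%
Balance at month 4: CHF 32,090.0000 × (1 + 0.015)^4 = CHF 34,059.1563…
After CHF 14,800.00 payment: CHF 34,059.1563… − CHF 14,800.00 = CHF 19,259.1563…
Balance at month 14: CHF 19,259.1563… × (1 + 0.015)^10 = CHF 22,351.0372…
Penalty: 14 × 1.25% × CHF 32,090.00 = CHF 5,615.75
Final settlement = outstanding balance + penalty = CHF 22,351.0372… + CHF 5,615.75 = CHF 27,966.79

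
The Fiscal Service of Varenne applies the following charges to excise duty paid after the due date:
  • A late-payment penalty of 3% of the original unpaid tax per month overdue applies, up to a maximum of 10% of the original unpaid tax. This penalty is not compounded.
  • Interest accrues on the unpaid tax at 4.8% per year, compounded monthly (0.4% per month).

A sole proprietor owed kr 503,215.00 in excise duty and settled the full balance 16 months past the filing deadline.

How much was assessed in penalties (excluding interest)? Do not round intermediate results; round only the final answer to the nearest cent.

kr 50,321.50

Penalty (uncapped): 16 × 3% × kr 503,215.00 = kr 241,543.20; cap = 10% × kr 503,215.00 = kr 50,321.50 → penalty = kr 50,321.50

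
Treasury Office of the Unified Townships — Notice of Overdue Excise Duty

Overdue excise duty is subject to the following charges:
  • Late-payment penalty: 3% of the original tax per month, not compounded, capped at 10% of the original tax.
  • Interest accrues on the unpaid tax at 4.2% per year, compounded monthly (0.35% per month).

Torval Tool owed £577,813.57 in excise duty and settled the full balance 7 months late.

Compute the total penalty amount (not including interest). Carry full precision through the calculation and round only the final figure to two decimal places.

£57,781.36

Penalty (uncapped): 7 × 3% × £577,813.57 = £121,340.85…; cap = 10% × £577,813.57 = £57,781.36… → penalty = £57,781.36…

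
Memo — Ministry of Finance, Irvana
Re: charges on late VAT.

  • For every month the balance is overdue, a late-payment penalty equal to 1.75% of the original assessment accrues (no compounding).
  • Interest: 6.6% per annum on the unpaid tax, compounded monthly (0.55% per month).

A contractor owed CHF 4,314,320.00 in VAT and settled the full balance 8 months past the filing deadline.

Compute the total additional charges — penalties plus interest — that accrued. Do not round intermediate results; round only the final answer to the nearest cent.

CHF 797,529.58

Late-payment penalty = 1.75% × CHF 4,314,320.00 × 8 mo = CHF 604,004.80
Interest: CHF 4,314,320.00 × ((1 + 0.0055)^8 − 1) = CHF 4,314,320.00 × 0.0448564… = CHF 193,524.7831…
Penalties + interest = CHF 604,004.8000 + CHF 193,524.7831… = CHF 797,529.58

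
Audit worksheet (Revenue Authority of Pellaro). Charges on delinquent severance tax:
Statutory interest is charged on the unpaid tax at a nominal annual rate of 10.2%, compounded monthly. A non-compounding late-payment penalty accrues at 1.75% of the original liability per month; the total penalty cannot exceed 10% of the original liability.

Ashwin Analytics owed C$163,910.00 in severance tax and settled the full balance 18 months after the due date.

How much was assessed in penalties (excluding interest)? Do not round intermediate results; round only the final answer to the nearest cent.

Penalty (uncapped): 18 × 1.75% × C$163,910.00 = C$51,631.65; cap = 10% × C$163,910.00 = C$16,391.00 → penalty = C$16,391.00

C$16,391.00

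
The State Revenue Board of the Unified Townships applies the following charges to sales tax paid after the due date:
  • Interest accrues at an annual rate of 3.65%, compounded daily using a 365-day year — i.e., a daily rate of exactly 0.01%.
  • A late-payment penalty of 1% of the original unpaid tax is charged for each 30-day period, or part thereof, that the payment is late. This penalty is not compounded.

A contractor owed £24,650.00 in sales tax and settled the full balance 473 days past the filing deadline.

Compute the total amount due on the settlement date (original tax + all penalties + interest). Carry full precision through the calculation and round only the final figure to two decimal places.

Penalty periods: ⌈473/30⌉ = 16; penalty = 16 × 1% × £24,650.00 = £3,944.00
Interest: £24,650.00 × ((1 + 0.0001)^473 − 1) = £24,650.00 × 0.04843401… = £1,193.8984…
Total = £24,650.00 + £3,944.0000 + £1,193.8984… = £29,787.90

£29,787.90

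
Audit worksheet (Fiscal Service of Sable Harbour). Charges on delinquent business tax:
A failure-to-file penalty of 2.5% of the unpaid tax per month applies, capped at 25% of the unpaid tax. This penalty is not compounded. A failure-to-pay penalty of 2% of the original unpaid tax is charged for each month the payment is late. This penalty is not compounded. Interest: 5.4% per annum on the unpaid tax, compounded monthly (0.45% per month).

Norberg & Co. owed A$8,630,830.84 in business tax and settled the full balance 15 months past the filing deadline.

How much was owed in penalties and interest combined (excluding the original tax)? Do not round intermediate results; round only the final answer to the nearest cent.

Failure-to-file: 15 × 2.5% × A$8,630,830.84 = A$3,236,561.57…, capped at 25% × A$8,630,830.84 = A$2,157,707.71
Failure-to-pay penalty = 2% × A$8,630,830.84 × 15 mo = A$2,589,249.25…
Interest: A$8,630,830.84 × ((1 + 0.0045)^15 − 1) = A$8,630,830.84 × 0.0696683… = A$601,295.1154…
Penalties + interest = A$4,746,956.9620 + A$601,295.1154… = A$5,348,252.08

A$5,348,252.08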